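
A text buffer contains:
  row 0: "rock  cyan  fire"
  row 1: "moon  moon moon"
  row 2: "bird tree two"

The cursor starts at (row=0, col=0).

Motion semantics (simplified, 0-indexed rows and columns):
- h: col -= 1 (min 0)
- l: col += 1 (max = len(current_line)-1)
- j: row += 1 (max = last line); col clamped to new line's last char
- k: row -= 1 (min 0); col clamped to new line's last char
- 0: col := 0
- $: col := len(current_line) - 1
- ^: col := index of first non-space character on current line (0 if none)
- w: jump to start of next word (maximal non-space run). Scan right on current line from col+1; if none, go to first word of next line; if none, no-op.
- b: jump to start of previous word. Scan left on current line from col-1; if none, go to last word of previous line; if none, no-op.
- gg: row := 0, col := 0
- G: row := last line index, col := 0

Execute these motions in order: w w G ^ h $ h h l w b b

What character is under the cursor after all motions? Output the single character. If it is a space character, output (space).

Answer: t

Derivation:
After 1 (w): row=0 col=6 char='c'
After 2 (w): row=0 col=12 char='f'
After 3 (G): row=2 col=0 char='b'
After 4 (^): row=2 col=0 char='b'
After 5 (h): row=2 col=0 char='b'
After 6 ($): row=2 col=12 char='o'
After 7 (h): row=2 col=11 char='w'
After 8 (h): row=2 col=10 char='t'
After 9 (l): row=2 col=11 char='w'
After 10 (w): row=2 col=11 char='w'
After 11 (b): row=2 col=10 char='t'
After 12 (b): row=2 col=5 char='t'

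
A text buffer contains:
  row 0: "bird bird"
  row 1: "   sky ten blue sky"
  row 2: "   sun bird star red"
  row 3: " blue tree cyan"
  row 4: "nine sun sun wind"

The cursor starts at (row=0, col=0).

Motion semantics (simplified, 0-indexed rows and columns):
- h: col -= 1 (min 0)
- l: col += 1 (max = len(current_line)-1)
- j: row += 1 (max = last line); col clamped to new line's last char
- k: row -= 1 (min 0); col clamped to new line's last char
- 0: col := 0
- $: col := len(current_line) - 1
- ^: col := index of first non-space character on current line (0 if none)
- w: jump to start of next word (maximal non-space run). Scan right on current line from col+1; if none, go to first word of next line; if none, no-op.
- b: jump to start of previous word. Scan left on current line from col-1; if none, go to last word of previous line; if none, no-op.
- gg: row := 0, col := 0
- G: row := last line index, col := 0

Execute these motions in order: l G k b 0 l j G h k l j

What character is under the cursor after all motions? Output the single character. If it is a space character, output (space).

Answer: i

Derivation:
After 1 (l): row=0 col=1 char='i'
After 2 (G): row=4 col=0 char='n'
After 3 (k): row=3 col=0 char='_'
After 4 (b): row=2 col=17 char='r'
After 5 (0): row=2 col=0 char='_'
After 6 (l): row=2 col=1 char='_'
After 7 (j): row=3 col=1 char='b'
After 8 (G): row=4 col=0 char='n'
After 9 (h): row=4 col=0 char='n'
After 10 (k): row=3 col=0 char='_'
After 11 (l): row=3 col=1 char='b'
After 12 (j): row=4 col=1 char='i'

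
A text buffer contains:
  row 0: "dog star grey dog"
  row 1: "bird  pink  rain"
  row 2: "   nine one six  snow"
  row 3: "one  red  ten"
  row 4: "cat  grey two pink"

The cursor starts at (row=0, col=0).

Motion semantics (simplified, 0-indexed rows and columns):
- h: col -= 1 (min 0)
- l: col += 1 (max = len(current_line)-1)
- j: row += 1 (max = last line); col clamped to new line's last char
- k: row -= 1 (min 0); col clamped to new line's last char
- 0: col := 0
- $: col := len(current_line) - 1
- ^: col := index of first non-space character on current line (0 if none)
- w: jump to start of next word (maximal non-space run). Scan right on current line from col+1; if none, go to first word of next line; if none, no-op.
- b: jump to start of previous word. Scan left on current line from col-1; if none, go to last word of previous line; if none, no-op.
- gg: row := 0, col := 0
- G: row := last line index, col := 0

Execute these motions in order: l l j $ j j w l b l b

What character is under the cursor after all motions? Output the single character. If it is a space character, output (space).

Answer: c

Derivation:
After 1 (l): row=0 col=1 char='o'
After 2 (l): row=0 col=2 char='g'
After 3 (j): row=1 col=2 char='r'
After 4 ($): row=1 col=15 char='n'
After 5 (j): row=2 col=15 char='_'
After 6 (j): row=3 col=12 char='n'
After 7 (w): row=4 col=0 char='c'
After 8 (l): row=4 col=1 char='a'
After 9 (b): row=4 col=0 char='c'
After 10 (l): row=4 col=1 char='a'
After 11 (b): row=4 col=0 char='c'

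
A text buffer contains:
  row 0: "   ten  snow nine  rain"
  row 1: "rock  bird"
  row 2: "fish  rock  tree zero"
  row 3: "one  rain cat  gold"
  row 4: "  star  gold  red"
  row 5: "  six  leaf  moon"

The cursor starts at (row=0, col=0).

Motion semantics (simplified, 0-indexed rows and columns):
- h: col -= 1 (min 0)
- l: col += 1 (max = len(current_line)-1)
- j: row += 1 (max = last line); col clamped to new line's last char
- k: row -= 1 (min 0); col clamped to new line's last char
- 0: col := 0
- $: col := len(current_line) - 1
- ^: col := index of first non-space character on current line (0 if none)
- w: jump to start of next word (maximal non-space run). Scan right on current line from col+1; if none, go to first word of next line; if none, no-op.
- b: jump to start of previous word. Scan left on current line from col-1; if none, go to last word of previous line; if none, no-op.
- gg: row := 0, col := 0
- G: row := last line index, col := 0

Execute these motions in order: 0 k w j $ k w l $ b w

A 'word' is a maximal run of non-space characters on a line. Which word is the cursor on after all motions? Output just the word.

Answer: rock

Derivation:
After 1 (0): row=0 col=0 char='_'
After 2 (k): row=0 col=0 char='_'
After 3 (w): row=0 col=3 char='t'
After 4 (j): row=1 col=3 char='k'
After 5 ($): row=1 col=9 char='d'
After 6 (k): row=0 col=9 char='n'
After 7 (w): row=0 col=13 char='n'
After 8 (l): row=0 col=14 char='i'
After 9 ($): row=0 col=22 char='n'
After 10 (b): row=0 col=19 char='r'
After 11 (w): row=1 col=0 char='r'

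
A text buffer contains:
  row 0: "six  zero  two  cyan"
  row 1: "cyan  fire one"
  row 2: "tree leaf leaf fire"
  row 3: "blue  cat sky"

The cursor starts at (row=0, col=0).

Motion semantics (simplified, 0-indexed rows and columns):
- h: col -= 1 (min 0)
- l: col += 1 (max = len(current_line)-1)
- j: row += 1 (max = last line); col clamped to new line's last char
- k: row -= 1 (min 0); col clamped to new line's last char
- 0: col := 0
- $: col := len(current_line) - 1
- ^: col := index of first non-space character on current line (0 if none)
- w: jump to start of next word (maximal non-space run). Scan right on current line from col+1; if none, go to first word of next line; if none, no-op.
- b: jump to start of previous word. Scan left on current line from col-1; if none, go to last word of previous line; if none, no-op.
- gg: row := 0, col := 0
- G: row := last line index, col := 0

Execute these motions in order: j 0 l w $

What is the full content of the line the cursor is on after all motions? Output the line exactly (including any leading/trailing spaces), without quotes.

Answer: cyan  fire one

Derivation:
After 1 (j): row=1 col=0 char='c'
After 2 (0): row=1 col=0 char='c'
After 3 (l): row=1 col=1 char='y'
After 4 (w): row=1 col=6 char='f'
After 5 ($): row=1 col=13 char='e'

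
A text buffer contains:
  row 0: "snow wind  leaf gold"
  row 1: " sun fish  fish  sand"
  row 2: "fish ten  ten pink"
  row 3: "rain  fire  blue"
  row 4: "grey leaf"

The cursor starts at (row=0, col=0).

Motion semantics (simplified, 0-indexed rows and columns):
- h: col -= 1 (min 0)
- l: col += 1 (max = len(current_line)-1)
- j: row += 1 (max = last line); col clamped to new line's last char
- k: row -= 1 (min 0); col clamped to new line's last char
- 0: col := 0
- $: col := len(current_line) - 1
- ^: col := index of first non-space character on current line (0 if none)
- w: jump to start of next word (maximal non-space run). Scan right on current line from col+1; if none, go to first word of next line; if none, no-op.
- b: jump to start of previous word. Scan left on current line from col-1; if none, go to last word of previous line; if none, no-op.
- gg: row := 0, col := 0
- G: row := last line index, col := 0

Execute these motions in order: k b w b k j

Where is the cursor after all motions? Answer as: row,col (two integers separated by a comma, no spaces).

After 1 (k): row=0 col=0 char='s'
After 2 (b): row=0 col=0 char='s'
After 3 (w): row=0 col=5 char='w'
After 4 (b): row=0 col=0 char='s'
After 5 (k): row=0 col=0 char='s'
After 6 (j): row=1 col=0 char='_'

Answer: 1,0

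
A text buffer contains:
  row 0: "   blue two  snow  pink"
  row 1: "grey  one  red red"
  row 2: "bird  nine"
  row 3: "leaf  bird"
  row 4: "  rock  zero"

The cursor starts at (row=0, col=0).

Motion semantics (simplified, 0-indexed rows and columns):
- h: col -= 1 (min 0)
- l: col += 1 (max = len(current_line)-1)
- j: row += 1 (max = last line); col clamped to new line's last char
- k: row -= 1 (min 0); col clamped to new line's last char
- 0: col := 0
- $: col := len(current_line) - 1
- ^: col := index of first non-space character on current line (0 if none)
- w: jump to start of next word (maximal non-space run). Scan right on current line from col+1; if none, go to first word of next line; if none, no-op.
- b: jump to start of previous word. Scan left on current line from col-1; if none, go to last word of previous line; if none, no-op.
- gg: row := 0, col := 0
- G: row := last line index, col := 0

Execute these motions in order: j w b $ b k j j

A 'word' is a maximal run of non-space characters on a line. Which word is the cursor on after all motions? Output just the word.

Answer: nine

Derivation:
After 1 (j): row=1 col=0 char='g'
After 2 (w): row=1 col=6 char='o'
After 3 (b): row=1 col=0 char='g'
After 4 ($): row=1 col=17 char='d'
After 5 (b): row=1 col=15 char='r'
After 6 (k): row=0 col=15 char='o'
After 7 (j): row=1 col=15 char='r'
After 8 (j): row=2 col=9 char='e'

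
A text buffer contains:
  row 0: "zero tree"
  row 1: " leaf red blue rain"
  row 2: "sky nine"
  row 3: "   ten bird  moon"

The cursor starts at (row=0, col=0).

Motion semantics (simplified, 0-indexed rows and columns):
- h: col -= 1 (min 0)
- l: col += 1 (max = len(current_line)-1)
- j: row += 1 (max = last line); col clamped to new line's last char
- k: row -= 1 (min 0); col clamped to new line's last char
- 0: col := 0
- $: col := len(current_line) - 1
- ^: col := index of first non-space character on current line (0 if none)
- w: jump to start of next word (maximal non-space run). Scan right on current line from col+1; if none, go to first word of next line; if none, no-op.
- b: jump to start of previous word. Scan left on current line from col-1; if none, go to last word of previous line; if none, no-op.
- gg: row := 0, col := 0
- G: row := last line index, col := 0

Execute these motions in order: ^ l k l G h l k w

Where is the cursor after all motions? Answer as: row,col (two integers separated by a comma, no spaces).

Answer: 2,4

Derivation:
After 1 (^): row=0 col=0 char='z'
After 2 (l): row=0 col=1 char='e'
After 3 (k): row=0 col=1 char='e'
After 4 (l): row=0 col=2 char='r'
After 5 (G): row=3 col=0 char='_'
After 6 (h): row=3 col=0 char='_'
After 7 (l): row=3 col=1 char='_'
After 8 (k): row=2 col=1 char='k'
After 9 (w): row=2 col=4 char='n'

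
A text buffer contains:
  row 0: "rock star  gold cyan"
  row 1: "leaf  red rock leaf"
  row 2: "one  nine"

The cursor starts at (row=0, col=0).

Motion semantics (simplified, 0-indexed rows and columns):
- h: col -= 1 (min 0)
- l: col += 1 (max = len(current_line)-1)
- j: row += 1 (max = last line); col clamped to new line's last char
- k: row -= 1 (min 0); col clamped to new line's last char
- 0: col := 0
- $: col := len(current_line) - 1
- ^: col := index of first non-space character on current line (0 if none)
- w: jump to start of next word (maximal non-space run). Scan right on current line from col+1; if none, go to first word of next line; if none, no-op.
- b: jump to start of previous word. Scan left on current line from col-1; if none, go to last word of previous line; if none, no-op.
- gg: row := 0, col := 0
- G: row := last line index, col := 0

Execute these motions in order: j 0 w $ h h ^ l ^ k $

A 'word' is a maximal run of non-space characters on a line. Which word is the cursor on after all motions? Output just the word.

Answer: cyan

Derivation:
After 1 (j): row=1 col=0 char='l'
After 2 (0): row=1 col=0 char='l'
After 3 (w): row=1 col=6 char='r'
After 4 ($): row=1 col=18 char='f'
After 5 (h): row=1 col=17 char='a'
After 6 (h): row=1 col=16 char='e'
After 7 (^): row=1 col=0 char='l'
After 8 (l): row=1 col=1 char='e'
After 9 (^): row=1 col=0 char='l'
After 10 (k): row=0 col=0 char='r'
After 11 ($): row=0 col=19 char='n'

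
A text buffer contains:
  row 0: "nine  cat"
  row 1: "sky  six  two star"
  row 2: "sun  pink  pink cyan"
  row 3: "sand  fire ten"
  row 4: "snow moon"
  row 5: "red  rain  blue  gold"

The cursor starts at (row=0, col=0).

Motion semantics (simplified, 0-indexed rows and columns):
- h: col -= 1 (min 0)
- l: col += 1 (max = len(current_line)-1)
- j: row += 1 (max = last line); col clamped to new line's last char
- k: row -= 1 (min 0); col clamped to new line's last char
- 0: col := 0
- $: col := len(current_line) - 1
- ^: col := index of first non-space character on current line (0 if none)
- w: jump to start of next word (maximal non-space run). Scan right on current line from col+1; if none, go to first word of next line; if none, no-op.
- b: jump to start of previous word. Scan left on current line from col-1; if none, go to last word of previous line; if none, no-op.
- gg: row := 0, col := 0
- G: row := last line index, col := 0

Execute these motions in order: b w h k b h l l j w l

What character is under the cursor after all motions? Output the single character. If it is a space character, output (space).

Answer: i

Derivation:
After 1 (b): row=0 col=0 char='n'
After 2 (w): row=0 col=6 char='c'
After 3 (h): row=0 col=5 char='_'
After 4 (k): row=0 col=5 char='_'
After 5 (b): row=0 col=0 char='n'
After 6 (h): row=0 col=0 char='n'
After 7 (l): row=0 col=1 char='i'
After 8 (l): row=0 col=2 char='n'
After 9 (j): row=1 col=2 char='y'
After 10 (w): row=1 col=5 char='s'
After 11 (l): row=1 col=6 char='i'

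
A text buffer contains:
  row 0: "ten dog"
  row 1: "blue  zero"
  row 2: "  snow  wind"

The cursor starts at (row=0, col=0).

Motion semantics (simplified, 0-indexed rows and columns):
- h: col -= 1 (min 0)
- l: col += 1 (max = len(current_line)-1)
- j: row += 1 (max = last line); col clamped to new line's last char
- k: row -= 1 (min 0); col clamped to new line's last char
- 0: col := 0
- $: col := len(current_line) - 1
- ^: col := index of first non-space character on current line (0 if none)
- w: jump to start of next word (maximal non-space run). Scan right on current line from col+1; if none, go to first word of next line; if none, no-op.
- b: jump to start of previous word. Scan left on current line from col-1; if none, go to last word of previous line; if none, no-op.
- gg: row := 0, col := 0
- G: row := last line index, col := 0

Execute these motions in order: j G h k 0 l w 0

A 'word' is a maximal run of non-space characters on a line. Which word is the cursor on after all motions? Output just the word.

After 1 (j): row=1 col=0 char='b'
After 2 (G): row=2 col=0 char='_'
After 3 (h): row=2 col=0 char='_'
After 4 (k): row=1 col=0 char='b'
After 5 (0): row=1 col=0 char='b'
After 6 (l): row=1 col=1 char='l'
After 7 (w): row=1 col=6 char='z'
After 8 (0): row=1 col=0 char='b'

Answer: blue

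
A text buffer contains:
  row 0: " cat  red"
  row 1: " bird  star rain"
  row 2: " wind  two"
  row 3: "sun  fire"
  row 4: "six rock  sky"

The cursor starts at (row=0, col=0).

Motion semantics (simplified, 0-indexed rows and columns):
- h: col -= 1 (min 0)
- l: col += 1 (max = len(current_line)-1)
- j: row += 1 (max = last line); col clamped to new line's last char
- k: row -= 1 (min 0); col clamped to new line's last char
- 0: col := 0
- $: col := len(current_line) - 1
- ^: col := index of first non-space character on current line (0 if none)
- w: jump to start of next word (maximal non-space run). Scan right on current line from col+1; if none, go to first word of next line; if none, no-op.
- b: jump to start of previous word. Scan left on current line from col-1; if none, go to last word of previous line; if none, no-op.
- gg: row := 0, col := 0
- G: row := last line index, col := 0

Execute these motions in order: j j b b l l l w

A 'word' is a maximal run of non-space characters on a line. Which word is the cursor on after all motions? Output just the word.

Answer: rain

Derivation:
After 1 (j): row=1 col=0 char='_'
After 2 (j): row=2 col=0 char='_'
After 3 (b): row=1 col=12 char='r'
After 4 (b): row=1 col=7 char='s'
After 5 (l): row=1 col=8 char='t'
After 6 (l): row=1 col=9 char='a'
After 7 (l): row=1 col=10 char='r'
After 8 (w): row=1 col=12 char='r'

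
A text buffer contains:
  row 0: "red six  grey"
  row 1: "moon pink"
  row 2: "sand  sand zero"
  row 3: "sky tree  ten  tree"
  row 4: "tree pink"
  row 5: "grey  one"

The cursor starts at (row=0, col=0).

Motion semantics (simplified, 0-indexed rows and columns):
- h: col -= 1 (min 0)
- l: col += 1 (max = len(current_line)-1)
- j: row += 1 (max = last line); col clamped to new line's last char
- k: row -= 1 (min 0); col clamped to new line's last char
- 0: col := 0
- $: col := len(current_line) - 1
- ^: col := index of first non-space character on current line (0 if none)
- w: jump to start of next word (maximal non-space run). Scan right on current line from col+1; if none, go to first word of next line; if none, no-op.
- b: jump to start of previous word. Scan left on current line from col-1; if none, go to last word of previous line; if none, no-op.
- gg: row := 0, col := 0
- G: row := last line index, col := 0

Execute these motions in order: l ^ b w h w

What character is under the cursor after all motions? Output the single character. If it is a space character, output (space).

After 1 (l): row=0 col=1 char='e'
After 2 (^): row=0 col=0 char='r'
After 3 (b): row=0 col=0 char='r'
After 4 (w): row=0 col=4 char='s'
After 5 (h): row=0 col=3 char='_'
After 6 (w): row=0 col=4 char='s'

Answer: s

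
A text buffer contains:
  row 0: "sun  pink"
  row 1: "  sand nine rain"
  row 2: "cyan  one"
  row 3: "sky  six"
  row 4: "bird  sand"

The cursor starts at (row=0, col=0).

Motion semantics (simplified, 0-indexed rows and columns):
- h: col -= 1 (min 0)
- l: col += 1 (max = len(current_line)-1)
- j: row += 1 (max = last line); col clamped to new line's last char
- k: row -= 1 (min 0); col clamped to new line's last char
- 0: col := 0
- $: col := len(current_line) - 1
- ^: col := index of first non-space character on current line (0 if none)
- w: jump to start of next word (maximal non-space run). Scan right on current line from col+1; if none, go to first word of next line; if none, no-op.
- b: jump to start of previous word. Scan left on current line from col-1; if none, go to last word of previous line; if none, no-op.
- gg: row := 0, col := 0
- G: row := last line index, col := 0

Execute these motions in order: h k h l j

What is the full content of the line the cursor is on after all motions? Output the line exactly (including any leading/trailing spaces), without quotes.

After 1 (h): row=0 col=0 char='s'
After 2 (k): row=0 col=0 char='s'
After 3 (h): row=0 col=0 char='s'
After 4 (l): row=0 col=1 char='u'
After 5 (j): row=1 col=1 char='_'

Answer:   sand nine rain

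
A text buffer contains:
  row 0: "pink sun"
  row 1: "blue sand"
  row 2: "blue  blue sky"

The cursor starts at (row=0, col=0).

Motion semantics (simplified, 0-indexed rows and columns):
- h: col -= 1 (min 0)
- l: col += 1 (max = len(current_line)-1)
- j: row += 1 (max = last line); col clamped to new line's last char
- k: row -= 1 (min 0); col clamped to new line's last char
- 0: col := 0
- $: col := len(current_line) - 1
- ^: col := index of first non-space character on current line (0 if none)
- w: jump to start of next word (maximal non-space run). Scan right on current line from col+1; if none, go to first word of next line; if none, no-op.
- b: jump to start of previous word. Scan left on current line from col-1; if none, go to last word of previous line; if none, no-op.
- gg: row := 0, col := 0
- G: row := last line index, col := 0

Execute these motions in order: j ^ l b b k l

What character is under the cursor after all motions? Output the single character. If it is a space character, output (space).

Answer: u

Derivation:
After 1 (j): row=1 col=0 char='b'
After 2 (^): row=1 col=0 char='b'
After 3 (l): row=1 col=1 char='l'
After 4 (b): row=1 col=0 char='b'
After 5 (b): row=0 col=5 char='s'
After 6 (k): row=0 col=5 char='s'
After 7 (l): row=0 col=6 char='u'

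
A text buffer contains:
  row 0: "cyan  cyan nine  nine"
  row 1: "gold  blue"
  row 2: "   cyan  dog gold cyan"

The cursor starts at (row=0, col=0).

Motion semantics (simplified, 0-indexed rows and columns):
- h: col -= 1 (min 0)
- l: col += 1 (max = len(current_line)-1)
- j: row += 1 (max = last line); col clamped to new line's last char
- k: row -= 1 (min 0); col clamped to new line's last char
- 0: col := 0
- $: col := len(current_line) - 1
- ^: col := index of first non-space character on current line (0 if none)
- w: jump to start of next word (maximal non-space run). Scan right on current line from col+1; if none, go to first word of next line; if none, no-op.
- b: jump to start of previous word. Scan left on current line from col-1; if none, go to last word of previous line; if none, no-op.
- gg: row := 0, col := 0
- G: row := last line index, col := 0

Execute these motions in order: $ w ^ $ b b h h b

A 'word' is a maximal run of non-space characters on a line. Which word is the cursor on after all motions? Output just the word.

After 1 ($): row=0 col=20 char='e'
After 2 (w): row=1 col=0 char='g'
After 3 (^): row=1 col=0 char='g'
After 4 ($): row=1 col=9 char='e'
After 5 (b): row=1 col=6 char='b'
After 6 (b): row=1 col=0 char='g'
After 7 (h): row=1 col=0 char='g'
After 8 (h): row=1 col=0 char='g'
After 9 (b): row=0 col=17 char='n'

Answer: nine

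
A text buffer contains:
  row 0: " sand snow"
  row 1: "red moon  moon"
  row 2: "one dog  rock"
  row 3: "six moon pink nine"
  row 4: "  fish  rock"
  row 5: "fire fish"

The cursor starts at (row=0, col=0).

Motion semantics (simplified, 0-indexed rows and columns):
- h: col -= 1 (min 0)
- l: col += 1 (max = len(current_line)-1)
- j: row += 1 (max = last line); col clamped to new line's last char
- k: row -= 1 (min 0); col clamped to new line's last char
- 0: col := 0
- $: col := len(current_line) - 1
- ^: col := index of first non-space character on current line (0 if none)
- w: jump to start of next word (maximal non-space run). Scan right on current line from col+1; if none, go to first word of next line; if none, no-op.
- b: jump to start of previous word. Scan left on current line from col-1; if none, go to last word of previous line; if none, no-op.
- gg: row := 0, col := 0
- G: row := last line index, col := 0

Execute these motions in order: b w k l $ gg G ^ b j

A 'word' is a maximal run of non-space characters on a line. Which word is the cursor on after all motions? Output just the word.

Answer: fish

Derivation:
After 1 (b): row=0 col=0 char='_'
After 2 (w): row=0 col=1 char='s'
After 3 (k): row=0 col=1 char='s'
After 4 (l): row=0 col=2 char='a'
After 5 ($): row=0 col=9 char='w'
After 6 (gg): row=0 col=0 char='_'
After 7 (G): row=5 col=0 char='f'
After 8 (^): row=5 col=0 char='f'
After 9 (b): row=4 col=8 char='r'
After 10 (j): row=5 col=8 char='h'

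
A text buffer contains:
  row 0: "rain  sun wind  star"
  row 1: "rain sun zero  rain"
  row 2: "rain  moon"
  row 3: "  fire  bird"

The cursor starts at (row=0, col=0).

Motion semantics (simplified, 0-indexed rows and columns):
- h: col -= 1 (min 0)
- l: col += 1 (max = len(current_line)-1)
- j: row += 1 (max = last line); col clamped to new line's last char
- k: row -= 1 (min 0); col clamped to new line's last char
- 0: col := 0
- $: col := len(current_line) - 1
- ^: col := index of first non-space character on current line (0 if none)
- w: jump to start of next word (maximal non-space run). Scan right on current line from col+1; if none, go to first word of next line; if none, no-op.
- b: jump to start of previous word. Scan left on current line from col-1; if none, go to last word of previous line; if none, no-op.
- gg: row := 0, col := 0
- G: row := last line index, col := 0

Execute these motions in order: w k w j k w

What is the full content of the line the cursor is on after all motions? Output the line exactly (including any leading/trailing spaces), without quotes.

After 1 (w): row=0 col=6 char='s'
After 2 (k): row=0 col=6 char='s'
After 3 (w): row=0 col=10 char='w'
After 4 (j): row=1 col=10 char='e'
After 5 (k): row=0 col=10 char='w'
After 6 (w): row=0 col=16 char='s'

Answer: rain  sun wind  star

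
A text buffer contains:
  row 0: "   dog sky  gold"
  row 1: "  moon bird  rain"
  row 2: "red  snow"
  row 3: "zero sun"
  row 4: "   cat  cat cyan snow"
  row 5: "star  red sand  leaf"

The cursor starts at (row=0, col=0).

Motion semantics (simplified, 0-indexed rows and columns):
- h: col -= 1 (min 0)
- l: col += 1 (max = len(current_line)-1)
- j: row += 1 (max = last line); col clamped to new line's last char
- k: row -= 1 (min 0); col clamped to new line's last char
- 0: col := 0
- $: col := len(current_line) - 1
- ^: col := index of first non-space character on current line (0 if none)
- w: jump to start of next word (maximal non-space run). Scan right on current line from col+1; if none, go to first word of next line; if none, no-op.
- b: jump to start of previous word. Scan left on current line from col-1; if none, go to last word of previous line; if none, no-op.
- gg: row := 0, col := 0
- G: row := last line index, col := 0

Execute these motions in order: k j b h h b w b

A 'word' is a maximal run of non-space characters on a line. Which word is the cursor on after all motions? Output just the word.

Answer: sky

Derivation:
After 1 (k): row=0 col=0 char='_'
After 2 (j): row=1 col=0 char='_'
After 3 (b): row=0 col=12 char='g'
After 4 (h): row=0 col=11 char='_'
After 5 (h): row=0 col=10 char='_'
After 6 (b): row=0 col=7 char='s'
After 7 (w): row=0 col=12 char='g'
After 8 (b): row=0 col=7 char='s'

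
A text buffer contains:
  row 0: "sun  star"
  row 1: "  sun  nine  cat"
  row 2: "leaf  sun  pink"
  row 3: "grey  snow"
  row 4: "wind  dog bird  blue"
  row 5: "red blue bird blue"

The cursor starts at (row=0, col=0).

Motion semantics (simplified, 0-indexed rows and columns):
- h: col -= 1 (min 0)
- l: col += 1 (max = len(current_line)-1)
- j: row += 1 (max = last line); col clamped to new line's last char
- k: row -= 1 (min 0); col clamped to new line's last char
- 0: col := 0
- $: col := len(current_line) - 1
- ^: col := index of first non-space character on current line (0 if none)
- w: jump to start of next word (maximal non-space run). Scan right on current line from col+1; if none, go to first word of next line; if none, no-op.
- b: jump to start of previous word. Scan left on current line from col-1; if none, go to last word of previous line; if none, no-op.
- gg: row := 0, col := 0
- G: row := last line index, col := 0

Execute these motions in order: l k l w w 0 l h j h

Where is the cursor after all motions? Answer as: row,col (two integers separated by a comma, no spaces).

Answer: 2,0

Derivation:
After 1 (l): row=0 col=1 char='u'
After 2 (k): row=0 col=1 char='u'
After 3 (l): row=0 col=2 char='n'
After 4 (w): row=0 col=5 char='s'
After 5 (w): row=1 col=2 char='s'
After 6 (0): row=1 col=0 char='_'
After 7 (l): row=1 col=1 char='_'
After 8 (h): row=1 col=0 char='_'
After 9 (j): row=2 col=0 char='l'
After 10 (h): row=2 col=0 char='l'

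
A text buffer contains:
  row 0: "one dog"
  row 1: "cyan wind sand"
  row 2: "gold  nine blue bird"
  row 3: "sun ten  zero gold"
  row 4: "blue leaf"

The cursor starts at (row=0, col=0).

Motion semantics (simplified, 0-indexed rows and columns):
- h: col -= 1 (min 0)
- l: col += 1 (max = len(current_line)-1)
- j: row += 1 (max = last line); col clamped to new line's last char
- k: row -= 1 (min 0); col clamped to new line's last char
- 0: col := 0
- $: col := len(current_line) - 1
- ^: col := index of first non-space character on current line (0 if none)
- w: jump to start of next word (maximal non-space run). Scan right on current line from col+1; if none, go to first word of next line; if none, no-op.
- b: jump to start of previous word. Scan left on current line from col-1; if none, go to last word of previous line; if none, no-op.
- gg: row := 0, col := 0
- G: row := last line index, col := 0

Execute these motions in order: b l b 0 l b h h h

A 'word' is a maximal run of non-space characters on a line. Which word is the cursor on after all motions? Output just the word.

Answer: one

Derivation:
After 1 (b): row=0 col=0 char='o'
After 2 (l): row=0 col=1 char='n'
After 3 (b): row=0 col=0 char='o'
After 4 (0): row=0 col=0 char='o'
After 5 (l): row=0 col=1 char='n'
After 6 (b): row=0 col=0 char='o'
After 7 (h): row=0 col=0 char='o'
After 8 (h): row=0 col=0 char='o'
After 9 (h): row=0 col=0 char='o'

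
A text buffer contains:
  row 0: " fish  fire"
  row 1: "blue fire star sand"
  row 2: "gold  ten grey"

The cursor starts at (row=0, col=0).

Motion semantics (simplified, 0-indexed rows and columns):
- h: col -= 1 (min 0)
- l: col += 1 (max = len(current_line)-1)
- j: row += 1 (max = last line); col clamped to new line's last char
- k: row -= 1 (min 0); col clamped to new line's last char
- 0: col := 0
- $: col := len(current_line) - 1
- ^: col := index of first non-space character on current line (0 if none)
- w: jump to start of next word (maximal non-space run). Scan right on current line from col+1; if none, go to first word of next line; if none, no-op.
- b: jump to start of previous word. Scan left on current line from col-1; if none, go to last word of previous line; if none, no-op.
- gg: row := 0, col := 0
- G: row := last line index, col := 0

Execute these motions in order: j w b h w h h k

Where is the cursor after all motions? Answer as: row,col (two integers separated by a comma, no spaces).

Answer: 0,3

Derivation:
After 1 (j): row=1 col=0 char='b'
After 2 (w): row=1 col=5 char='f'
After 3 (b): row=1 col=0 char='b'
After 4 (h): row=1 col=0 char='b'
After 5 (w): row=1 col=5 char='f'
After 6 (h): row=1 col=4 char='_'
After 7 (h): row=1 col=3 char='e'
After 8 (k): row=0 col=3 char='s'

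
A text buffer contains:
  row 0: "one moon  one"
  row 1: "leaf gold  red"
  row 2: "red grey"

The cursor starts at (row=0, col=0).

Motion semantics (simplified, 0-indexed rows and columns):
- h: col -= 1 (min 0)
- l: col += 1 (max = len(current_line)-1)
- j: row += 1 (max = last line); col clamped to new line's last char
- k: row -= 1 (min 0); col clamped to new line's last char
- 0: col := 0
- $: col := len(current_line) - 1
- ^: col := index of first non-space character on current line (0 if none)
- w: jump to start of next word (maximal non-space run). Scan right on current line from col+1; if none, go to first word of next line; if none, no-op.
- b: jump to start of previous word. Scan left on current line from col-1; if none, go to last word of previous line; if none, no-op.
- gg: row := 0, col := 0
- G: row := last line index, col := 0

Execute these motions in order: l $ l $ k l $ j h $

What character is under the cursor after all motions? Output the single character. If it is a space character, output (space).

Answer: d

Derivation:
After 1 (l): row=0 col=1 char='n'
After 2 ($): row=0 col=12 char='e'
After 3 (l): row=0 col=12 char='e'
After 4 ($): row=0 col=12 char='e'
After 5 (k): row=0 col=12 char='e'
After 6 (l): row=0 col=12 char='e'
After 7 ($): row=0 col=12 char='e'
After 8 (j): row=1 col=12 char='e'
After 9 (h): row=1 col=11 char='r'
After 10 ($): row=1 col=13 char='d'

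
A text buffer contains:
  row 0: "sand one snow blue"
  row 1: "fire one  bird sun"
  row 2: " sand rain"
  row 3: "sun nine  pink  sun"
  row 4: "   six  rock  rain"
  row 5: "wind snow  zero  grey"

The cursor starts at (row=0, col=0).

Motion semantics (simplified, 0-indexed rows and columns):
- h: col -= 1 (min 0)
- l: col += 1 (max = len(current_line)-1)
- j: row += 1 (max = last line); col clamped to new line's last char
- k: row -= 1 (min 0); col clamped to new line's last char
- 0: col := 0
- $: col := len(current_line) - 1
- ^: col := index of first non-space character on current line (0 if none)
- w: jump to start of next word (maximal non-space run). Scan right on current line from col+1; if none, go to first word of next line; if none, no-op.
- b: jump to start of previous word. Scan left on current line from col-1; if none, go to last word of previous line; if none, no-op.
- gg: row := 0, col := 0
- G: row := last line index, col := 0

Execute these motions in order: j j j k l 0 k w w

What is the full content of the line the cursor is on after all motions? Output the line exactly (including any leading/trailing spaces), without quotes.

Answer: fire one  bird sun

Derivation:
After 1 (j): row=1 col=0 char='f'
After 2 (j): row=2 col=0 char='_'
After 3 (j): row=3 col=0 char='s'
After 4 (k): row=2 col=0 char='_'
After 5 (l): row=2 col=1 char='s'
After 6 (0): row=2 col=0 char='_'
After 7 (k): row=1 col=0 char='f'
After 8 (w): row=1 col=5 char='o'
After 9 (w): row=1 col=10 char='b'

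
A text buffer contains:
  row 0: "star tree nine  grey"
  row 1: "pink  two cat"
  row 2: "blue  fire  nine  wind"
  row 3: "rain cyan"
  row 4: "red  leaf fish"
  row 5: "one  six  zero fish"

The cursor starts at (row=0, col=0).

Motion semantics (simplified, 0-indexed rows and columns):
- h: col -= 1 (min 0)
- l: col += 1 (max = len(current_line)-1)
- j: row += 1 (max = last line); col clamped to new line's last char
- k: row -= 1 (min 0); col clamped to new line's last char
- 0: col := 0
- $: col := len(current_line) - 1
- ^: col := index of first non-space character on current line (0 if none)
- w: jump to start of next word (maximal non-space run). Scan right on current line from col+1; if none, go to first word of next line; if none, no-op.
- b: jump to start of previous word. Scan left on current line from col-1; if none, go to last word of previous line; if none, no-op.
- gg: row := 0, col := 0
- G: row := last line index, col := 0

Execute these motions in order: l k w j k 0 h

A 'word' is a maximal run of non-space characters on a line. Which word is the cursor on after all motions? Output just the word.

Answer: star

Derivation:
After 1 (l): row=0 col=1 char='t'
After 2 (k): row=0 col=1 char='t'
After 3 (w): row=0 col=5 char='t'
After 4 (j): row=1 col=5 char='_'
After 5 (k): row=0 col=5 char='t'
After 6 (0): row=0 col=0 char='s'
After 7 (h): row=0 col=0 char='s'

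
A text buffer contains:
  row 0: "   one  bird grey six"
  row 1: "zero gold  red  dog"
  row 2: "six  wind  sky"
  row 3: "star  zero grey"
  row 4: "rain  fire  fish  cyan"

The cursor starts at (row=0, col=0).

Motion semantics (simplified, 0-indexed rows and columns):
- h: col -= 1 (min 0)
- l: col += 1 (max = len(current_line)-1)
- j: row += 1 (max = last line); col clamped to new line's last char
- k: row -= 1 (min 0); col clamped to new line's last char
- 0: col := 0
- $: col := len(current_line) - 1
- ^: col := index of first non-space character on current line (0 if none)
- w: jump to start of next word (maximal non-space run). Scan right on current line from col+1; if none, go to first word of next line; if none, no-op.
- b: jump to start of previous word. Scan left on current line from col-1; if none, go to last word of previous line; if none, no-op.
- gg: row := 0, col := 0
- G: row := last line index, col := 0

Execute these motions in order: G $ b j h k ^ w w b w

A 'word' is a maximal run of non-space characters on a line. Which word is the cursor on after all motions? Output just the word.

After 1 (G): row=4 col=0 char='r'
After 2 ($): row=4 col=21 char='n'
After 3 (b): row=4 col=18 char='c'
After 4 (j): row=4 col=18 char='c'
After 5 (h): row=4 col=17 char='_'
After 6 (k): row=3 col=14 char='y'
After 7 (^): row=3 col=0 char='s'
After 8 (w): row=3 col=6 char='z'
After 9 (w): row=3 col=11 char='g'
After 10 (b): row=3 col=6 char='z'
After 11 (w): row=3 col=11 char='g'

Answer: grey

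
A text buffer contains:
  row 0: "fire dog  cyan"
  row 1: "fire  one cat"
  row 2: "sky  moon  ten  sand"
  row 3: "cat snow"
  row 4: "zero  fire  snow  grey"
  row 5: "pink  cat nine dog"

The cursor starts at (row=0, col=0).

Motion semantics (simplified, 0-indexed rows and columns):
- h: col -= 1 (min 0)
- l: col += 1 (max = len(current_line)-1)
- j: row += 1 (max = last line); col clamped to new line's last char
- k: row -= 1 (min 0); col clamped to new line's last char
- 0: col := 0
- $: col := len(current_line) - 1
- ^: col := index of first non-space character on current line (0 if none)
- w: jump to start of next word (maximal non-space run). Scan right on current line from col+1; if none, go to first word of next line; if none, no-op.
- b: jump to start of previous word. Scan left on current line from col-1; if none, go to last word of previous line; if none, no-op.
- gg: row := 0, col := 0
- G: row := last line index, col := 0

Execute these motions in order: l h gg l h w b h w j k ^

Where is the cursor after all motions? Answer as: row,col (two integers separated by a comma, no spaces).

After 1 (l): row=0 col=1 char='i'
After 2 (h): row=0 col=0 char='f'
After 3 (gg): row=0 col=0 char='f'
After 4 (l): row=0 col=1 char='i'
After 5 (h): row=0 col=0 char='f'
After 6 (w): row=0 col=5 char='d'
After 7 (b): row=0 col=0 char='f'
After 8 (h): row=0 col=0 char='f'
After 9 (w): row=0 col=5 char='d'
After 10 (j): row=1 col=5 char='_'
After 11 (k): row=0 col=5 char='d'
After 12 (^): row=0 col=0 char='f'

Answer: 0,0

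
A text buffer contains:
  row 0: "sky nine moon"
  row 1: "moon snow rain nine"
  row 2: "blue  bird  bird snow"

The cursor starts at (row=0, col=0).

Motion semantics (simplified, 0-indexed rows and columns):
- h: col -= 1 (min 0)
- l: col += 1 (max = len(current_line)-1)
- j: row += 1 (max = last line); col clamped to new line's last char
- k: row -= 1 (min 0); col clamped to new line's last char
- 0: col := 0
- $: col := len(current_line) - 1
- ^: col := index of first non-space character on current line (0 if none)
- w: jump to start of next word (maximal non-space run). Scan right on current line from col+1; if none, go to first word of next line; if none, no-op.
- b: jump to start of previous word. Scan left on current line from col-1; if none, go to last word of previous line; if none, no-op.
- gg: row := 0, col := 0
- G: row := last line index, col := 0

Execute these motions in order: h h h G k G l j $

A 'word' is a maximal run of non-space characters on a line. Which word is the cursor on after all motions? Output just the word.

After 1 (h): row=0 col=0 char='s'
After 2 (h): row=0 col=0 char='s'
After 3 (h): row=0 col=0 char='s'
After 4 (G): row=2 col=0 char='b'
After 5 (k): row=1 col=0 char='m'
After 6 (G): row=2 col=0 char='b'
After 7 (l): row=2 col=1 char='l'
After 8 (j): row=2 col=1 char='l'
After 9 ($): row=2 col=20 char='w'

Answer: snow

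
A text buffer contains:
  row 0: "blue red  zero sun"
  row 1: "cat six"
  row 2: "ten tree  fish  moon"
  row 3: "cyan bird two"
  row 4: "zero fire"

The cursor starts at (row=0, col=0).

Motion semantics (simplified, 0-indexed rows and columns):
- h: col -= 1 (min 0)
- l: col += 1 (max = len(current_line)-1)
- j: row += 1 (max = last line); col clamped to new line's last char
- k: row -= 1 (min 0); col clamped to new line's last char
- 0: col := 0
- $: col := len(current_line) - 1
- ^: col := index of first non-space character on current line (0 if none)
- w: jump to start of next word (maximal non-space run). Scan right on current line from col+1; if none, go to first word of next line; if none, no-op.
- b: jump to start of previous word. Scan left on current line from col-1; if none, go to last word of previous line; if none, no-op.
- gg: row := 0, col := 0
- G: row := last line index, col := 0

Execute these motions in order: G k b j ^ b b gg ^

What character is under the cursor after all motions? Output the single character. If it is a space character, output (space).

After 1 (G): row=4 col=0 char='z'
After 2 (k): row=3 col=0 char='c'
After 3 (b): row=2 col=16 char='m'
After 4 (j): row=3 col=12 char='o'
After 5 (^): row=3 col=0 char='c'
After 6 (b): row=2 col=16 char='m'
After 7 (b): row=2 col=10 char='f'
After 8 (gg): row=0 col=0 char='b'
After 9 (^): row=0 col=0 char='b'

Answer: b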